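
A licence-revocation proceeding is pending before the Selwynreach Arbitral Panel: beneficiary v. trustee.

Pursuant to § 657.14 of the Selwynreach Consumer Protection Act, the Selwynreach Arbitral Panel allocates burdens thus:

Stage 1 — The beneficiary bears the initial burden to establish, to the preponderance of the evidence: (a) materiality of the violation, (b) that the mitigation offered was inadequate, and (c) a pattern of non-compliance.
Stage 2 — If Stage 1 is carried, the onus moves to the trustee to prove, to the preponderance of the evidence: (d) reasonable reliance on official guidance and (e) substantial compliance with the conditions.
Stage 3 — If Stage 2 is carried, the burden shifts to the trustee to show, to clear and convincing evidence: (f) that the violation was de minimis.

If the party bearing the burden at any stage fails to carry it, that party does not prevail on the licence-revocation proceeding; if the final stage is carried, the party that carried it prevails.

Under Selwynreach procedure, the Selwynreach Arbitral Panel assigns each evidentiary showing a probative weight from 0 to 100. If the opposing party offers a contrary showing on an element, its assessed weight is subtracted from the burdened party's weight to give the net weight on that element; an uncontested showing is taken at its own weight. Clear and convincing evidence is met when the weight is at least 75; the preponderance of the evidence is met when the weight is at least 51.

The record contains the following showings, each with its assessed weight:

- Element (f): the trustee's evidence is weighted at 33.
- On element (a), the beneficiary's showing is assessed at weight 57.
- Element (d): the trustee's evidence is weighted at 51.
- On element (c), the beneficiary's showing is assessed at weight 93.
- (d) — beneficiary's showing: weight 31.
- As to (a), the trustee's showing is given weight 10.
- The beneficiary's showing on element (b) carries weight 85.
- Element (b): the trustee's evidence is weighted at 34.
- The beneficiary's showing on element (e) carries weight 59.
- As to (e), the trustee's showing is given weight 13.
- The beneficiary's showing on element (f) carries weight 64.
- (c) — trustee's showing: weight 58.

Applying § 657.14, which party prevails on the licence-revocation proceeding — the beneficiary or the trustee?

Stage 1 — burden on beneficiary; standard: the preponderance of the evidence (weight is at least 51).
    (a): 57 − 10 = 47 < 51 [not met]
    (b): 85 − 34 = 51 ≥ 51 [met]
    (c): 93 − 58 = 35 < 51 [not met]
  Stage 1 not carried; the beneficiary fails its burden.
The analysis ends at Stage 1; the trustee prevails.

trustee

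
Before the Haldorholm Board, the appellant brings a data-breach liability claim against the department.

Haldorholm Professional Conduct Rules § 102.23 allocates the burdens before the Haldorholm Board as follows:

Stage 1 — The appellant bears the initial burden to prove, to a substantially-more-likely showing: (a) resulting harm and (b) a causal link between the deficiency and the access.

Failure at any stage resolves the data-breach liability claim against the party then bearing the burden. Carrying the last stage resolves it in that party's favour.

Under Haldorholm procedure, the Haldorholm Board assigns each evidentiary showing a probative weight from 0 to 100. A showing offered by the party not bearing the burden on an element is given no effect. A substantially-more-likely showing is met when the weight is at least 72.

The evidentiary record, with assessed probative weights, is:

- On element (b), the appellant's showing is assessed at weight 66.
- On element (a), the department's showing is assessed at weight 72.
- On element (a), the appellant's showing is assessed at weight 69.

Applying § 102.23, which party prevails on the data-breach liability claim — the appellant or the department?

department

Stage 1 — burden on appellant; standard: a substantially-more-likely showing (weight is at least 72).
    (a): 69 (department's 72 disregarded) < 72 [not met]
    (b): 66 < 72 [not met]
  Stage 1 not carried; the appellant fails its burden.
So the department prevails.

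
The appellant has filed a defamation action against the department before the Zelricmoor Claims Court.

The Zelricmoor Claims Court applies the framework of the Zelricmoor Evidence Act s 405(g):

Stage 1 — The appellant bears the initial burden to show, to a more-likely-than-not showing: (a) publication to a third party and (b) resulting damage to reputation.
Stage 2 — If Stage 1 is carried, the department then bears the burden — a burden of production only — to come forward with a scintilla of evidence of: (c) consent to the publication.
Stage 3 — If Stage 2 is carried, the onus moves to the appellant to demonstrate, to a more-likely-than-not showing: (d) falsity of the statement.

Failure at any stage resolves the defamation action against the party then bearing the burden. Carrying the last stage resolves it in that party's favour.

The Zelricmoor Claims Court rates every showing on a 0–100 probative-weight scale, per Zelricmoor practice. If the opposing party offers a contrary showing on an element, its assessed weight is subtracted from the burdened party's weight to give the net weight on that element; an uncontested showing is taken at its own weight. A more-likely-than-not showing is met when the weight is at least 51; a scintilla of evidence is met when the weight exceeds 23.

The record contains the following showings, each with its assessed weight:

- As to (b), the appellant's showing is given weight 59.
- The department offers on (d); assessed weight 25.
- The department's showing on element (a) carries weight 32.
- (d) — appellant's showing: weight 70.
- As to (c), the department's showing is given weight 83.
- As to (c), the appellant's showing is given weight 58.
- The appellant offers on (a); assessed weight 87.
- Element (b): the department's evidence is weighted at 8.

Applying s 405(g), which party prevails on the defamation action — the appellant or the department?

At Stage 1 the appellant must meet a more-likely-than-not showing (weight is at least 51): on (a) the weight is 87 less the opposing 32 gives net 55, ≥ 51, so (a) meets the standard; on (b) the weight is 59 less the opposing 8 gives net 51, which does reach 51, so (b) meets the standard.
  The appellant carries Stage 1; the department now bears the burden.
At Stage 2 the department must meet a scintilla of evidence (weight exceeds 23): on (c) the weight is 83 less the opposing 58 gives net 25, > 23, so (c) meets the standard.
  All elements met. The burden passes to the appellant.
At Stage 3 the appellant must meet a more-likely-than-not showing (weight is at least 51): on (d) the weight is 70 less the opposing 25 gives net 45, which does not reach 51, so (d) does not meet the standard.
  Stage 3 not carried; the appellant fails its burden.
The department prevails.

department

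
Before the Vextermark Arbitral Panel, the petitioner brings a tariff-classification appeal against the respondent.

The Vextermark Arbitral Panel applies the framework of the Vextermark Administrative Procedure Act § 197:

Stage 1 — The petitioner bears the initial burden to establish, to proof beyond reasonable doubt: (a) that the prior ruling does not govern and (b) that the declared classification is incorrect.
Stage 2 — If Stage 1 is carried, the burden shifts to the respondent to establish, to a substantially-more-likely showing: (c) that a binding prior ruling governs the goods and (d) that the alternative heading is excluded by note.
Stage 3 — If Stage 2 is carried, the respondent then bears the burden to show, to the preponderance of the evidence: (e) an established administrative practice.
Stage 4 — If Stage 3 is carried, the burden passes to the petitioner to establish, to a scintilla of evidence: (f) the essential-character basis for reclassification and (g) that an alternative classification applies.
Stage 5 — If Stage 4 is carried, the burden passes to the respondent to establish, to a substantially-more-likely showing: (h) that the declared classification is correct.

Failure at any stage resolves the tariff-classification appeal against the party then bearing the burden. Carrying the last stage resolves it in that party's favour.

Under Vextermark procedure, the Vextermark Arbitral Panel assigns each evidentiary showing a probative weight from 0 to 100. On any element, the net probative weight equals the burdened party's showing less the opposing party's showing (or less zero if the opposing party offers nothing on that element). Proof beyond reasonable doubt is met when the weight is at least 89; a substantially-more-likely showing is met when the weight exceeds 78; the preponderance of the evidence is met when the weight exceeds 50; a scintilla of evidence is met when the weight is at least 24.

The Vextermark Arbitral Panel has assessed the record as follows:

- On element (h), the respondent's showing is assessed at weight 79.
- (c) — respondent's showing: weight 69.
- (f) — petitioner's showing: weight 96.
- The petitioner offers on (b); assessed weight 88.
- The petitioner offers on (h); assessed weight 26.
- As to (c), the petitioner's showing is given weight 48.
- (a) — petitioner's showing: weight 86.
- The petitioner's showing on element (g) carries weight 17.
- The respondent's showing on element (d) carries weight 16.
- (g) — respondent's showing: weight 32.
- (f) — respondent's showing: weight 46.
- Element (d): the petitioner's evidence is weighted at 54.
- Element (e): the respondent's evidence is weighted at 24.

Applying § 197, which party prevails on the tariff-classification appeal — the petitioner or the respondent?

respondent

Stage 1 — burden on petitioner; standard: proof beyond reasonable doubt (weight is at least 89).
    (a): 86 < 89 [not met]
    (b): 88 < 89 [not met]
  Stage 1 not carried; the petitioner fails its burden.
The respondent prevails.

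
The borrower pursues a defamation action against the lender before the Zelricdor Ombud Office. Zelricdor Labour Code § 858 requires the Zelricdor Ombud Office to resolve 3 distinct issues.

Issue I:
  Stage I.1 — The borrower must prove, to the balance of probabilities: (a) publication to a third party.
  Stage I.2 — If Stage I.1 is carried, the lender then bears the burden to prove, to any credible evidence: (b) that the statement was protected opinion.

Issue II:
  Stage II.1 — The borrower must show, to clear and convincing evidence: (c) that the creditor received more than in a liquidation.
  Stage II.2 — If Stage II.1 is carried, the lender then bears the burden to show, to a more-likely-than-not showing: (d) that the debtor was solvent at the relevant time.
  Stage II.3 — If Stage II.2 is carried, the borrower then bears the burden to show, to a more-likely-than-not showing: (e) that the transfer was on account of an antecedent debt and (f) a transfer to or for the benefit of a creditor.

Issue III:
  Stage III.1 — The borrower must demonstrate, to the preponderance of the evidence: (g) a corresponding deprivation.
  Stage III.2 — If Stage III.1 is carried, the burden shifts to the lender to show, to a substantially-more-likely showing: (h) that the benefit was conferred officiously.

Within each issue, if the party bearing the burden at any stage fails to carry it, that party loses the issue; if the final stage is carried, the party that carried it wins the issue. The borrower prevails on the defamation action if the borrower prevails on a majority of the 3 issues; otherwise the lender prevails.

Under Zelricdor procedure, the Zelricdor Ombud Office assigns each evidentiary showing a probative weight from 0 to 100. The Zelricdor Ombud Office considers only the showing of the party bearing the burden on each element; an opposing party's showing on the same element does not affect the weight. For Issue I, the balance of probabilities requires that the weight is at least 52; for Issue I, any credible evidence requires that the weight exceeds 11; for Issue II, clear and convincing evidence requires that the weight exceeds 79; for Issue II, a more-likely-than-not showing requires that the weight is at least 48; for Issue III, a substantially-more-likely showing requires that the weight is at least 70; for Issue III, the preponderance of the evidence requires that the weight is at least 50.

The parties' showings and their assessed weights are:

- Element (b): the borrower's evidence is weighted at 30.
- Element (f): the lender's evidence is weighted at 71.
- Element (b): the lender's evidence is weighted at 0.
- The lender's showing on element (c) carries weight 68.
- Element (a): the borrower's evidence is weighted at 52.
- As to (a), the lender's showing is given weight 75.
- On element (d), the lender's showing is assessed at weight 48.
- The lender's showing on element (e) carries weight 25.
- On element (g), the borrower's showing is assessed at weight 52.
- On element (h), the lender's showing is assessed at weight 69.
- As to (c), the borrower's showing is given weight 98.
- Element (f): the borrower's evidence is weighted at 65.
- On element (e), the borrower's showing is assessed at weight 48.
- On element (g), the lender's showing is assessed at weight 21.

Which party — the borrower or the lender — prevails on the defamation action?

— Issue I —
Stage I.1 — burden on borrower; standard: the balance of probabilities (weight is at least 52).
    (a): 52 (lender's 75 disregarded) ≥ 52 [met]
  Stage I.1 is satisfied; the onus moves to the lender.
Stage I.2 — burden on lender; standard: any credible evidence (weight exceeds 11).
    (b): 0 (borrower's 30 disregarded) ≤ 11 [not met]
  The lender does not carry Stage I.2.
The borrower prevails on this issue.
— Issue II —
At Stage II.1 the borrower must meet clear and convincing evidence (weight exceeds 79): on (c) the weight is 98 (the lender's 68 is given no effect), > 79, so (c) meets the standard.
  All elements met. The burden passes to the lender.
At Stage II.2 the lender must meet a more-likely-than-not showing (weight is at least 48): on (d) the weight is 48, which does reach 48, so (d) meets the standard.
  Stage II.2 carried; the burden shifts to the borrower.
At Stage II.3 the borrower must meet a more-likely-than-not showing (weight is at least 48): on (e) the weight is 48 (the lender's 25 is given no effect), which does reach 48, so (e) meets the standard; on (f) the weight is 65 (the lender's 71 is given no effect), ≥ 48, so (f) meets the standard.
  All elements met at the final stage.
All stages carried — the borrower prevails on this issue.
— Issue III —
At Stage III.1 the borrower must meet the preponderance of the evidence (weight is at least 50): on (g) the weight is 52 (the lender's 21 is given no effect), ≥ 50, so (g) meets the standard.
  Stage III.1 is satisfied; the onus moves to the lender.
At Stage III.2 the lender must meet a substantially-more-likely showing (weight is at least 70): on (h) the weight is 69, which does not reach 70, so (h) does not meet the standard.
  Stage III.2 not carried; the lender fails its burden.
The analysis ends at Stage III.2; the borrower prevails on this issue.
Per-issue: Issue I → borrower; Issue II → borrower; Issue III → borrower. The borrower must prevail on a majority of issues; overall, the borrower prevails.

borrower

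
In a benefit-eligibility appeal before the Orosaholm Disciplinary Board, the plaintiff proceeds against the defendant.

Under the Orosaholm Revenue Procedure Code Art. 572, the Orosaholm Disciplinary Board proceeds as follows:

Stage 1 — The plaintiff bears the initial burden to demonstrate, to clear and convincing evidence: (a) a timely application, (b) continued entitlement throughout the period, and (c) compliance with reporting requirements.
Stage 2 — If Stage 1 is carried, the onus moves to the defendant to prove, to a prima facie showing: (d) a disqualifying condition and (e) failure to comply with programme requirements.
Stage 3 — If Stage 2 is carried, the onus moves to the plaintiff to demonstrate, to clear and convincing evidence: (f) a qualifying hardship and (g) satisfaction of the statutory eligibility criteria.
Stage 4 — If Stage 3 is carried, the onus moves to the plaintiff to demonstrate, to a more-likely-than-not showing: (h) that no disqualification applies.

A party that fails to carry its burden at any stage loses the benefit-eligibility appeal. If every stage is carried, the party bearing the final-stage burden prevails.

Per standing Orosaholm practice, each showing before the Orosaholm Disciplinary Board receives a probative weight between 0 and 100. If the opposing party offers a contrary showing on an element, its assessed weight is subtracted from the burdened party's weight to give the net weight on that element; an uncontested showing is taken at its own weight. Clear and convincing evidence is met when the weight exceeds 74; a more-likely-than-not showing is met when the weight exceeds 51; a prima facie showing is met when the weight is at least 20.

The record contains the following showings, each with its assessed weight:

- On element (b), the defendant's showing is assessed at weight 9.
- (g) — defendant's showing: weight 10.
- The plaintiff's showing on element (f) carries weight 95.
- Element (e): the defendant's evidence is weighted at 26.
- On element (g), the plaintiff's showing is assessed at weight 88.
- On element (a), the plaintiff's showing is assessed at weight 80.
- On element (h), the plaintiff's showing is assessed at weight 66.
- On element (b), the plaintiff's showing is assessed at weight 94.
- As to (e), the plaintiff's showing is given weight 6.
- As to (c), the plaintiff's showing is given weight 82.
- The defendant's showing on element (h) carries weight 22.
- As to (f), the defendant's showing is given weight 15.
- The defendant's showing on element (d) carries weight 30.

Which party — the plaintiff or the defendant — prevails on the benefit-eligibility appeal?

At Stage 1 the plaintiff must meet clear and convincing evidence (weight exceeds 74): on (a) the weight is 80, which does exceed 74, so (a) meets the standard; on (b) the weight is 94 less the opposing 9 gives net 85, which does exceed 74, so (b) meets the standard; on (c) the weight is 82, > 74, so (c) meets the standard.
  All elements met. The burden passes to the defendant.
At Stage 2 the defendant must meet a prima facie showing (weight is at least 20): on (d) the weight is 30, which does reach 20, so (d) meets the standard; on (e) the weight is 26 less the opposing 6 gives net 20, which does reach 20, so (e) meets the standard.
  Stage 2 carried; the burden shifts to the plaintiff.
At Stage 3 the plaintiff must meet clear and convincing evidence (weight exceeds 74): on (f) the weight is 95 less the opposing 15 gives net 80, > 74, so (f) meets the standard; on (g) the weight is 88 less the opposing 10 gives net 78, > 74, so (g) meets the standard.
  Stage 3 carried; the burden remains with the plaintiff.
At Stage 4 the plaintiff must meet a more-likely-than-not showing (weight exceeds 51): on (h) the weight is 66 less the opposing 22 gives net 44, which does not exceed 51, so (h) does not meet the standard.
  Stage 4 not carried; the plaintiff fails its burden.
So the defendant prevails.

defendant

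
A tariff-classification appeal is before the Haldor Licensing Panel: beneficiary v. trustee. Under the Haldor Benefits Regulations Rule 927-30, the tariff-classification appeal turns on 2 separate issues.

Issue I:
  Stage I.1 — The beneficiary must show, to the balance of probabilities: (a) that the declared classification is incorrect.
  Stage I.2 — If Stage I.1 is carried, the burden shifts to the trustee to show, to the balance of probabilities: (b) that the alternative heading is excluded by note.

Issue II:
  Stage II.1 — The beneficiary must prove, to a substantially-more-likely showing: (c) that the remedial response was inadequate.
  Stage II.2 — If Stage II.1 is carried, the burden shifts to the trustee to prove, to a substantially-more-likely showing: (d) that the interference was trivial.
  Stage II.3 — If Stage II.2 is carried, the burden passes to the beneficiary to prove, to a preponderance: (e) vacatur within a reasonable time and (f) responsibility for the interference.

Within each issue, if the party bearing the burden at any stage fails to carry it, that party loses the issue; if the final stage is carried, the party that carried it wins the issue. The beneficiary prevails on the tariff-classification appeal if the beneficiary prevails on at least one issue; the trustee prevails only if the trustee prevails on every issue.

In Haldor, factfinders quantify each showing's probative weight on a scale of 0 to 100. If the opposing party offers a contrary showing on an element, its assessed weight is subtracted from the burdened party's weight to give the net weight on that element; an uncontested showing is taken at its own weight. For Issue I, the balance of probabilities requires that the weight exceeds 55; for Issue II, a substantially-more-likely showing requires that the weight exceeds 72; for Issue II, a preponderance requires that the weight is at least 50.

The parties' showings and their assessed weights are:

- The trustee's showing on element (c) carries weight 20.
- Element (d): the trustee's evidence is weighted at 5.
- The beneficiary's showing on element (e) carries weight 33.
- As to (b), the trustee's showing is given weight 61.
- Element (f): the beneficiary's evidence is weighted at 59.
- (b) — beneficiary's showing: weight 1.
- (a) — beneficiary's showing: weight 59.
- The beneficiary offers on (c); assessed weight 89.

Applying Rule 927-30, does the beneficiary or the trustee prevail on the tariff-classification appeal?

trustee

— Issue I —
Stage I.1 (beneficiary, the balance of probabilities, weight exceeds 55): (a) 59 > 55 — meets.
  All elements met. The burden passes to the trustee.
Stage I.2 (trustee, the balance of probabilities, weight exceeds 55): (b) net 61−1=60 > 55 — meets.
  The trustee carries the last stage.
All stages carried — the trustee prevails on this issue.
— Issue II —
Stage II.1 — burden on beneficiary; standard: a substantially-more-likely showing (weight exceeds 72).
    (c): 89 − 20 = 69 ≤ 72 [not met]
  Not every element is met, so the beneficiary fails to carry Stage II.1.
The analysis ends at Stage II.1; the trustee prevails on this issue.
Per-issue: Issue I → trustee; Issue II → trustee. The beneficiary must prevail on at least one issue; overall, the trustee prevails.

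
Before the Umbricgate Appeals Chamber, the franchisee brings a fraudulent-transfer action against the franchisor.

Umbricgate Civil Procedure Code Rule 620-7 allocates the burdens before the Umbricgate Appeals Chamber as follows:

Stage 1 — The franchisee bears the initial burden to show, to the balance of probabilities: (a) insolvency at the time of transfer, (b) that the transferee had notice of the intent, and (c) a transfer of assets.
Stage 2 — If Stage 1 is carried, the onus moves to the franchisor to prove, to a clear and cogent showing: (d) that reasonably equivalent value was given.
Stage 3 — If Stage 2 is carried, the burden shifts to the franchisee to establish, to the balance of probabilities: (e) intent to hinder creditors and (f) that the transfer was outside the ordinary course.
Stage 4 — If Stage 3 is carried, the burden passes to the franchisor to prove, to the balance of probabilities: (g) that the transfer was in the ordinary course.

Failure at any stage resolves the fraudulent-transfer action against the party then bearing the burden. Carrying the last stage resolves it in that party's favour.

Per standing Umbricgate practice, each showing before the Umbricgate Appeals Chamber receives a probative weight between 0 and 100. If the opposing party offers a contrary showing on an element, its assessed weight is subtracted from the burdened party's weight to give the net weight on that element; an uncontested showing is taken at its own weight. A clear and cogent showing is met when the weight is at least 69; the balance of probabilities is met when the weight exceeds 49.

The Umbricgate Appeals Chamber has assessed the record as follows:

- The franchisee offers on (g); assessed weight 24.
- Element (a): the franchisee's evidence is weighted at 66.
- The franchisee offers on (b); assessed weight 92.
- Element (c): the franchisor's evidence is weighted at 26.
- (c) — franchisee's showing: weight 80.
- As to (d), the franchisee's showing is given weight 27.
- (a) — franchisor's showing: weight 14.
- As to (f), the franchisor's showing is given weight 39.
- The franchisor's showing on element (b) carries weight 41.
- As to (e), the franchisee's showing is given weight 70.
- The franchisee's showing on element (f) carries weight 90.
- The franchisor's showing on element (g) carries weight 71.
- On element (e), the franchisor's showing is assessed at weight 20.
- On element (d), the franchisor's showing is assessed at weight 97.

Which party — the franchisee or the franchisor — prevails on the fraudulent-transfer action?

franchisee

At Stage 1 the franchisee must meet the balance of probabilities (weight exceeds 49): on (a) the weight is 66 less the opposing 14 gives net 52, which does exceed 49, so (a) meets the standard; on (b) the weight is 92 less the opposing 41 gives net 51, > 49, so (b) meets the standard; on (c) the weight is 80 less the opposing 26 gives net 54, > 49, so (c) meets the standard.
  Stage 1 is satisfied; the onus moves to the franchisor.
At Stage 2 the franchisor must meet a clear and cogent showing (weight is at least 69): on (d) the weight is 97 less the opposing 27 gives net 70, which does reach 69, so (d) meets the standard.
  Stage 2 is satisfied; the onus moves to the franchisee.
At Stage 3 the franchisee must meet the balance of probabilities (weight exceeds 49): on (e) the weight is 70 less the opposing 20 gives net 50, which does exceed 49, so (e) meets the standard; on (f) the weight is 90 less the opposing 39 gives net 51, which does exceed 49, so (f) meets the standard.
  Stage 3 carried; the burden shifts to the franchisor.
At Stage 4 the franchisor must meet the balance of probabilities (weight exceeds 49): on (g) the weight is 71 less the opposing 24 gives net 47, which does not exceed 49, so (g) does not meet the standard.
  The franchisor does not carry Stage 4.
The franchisee prevails.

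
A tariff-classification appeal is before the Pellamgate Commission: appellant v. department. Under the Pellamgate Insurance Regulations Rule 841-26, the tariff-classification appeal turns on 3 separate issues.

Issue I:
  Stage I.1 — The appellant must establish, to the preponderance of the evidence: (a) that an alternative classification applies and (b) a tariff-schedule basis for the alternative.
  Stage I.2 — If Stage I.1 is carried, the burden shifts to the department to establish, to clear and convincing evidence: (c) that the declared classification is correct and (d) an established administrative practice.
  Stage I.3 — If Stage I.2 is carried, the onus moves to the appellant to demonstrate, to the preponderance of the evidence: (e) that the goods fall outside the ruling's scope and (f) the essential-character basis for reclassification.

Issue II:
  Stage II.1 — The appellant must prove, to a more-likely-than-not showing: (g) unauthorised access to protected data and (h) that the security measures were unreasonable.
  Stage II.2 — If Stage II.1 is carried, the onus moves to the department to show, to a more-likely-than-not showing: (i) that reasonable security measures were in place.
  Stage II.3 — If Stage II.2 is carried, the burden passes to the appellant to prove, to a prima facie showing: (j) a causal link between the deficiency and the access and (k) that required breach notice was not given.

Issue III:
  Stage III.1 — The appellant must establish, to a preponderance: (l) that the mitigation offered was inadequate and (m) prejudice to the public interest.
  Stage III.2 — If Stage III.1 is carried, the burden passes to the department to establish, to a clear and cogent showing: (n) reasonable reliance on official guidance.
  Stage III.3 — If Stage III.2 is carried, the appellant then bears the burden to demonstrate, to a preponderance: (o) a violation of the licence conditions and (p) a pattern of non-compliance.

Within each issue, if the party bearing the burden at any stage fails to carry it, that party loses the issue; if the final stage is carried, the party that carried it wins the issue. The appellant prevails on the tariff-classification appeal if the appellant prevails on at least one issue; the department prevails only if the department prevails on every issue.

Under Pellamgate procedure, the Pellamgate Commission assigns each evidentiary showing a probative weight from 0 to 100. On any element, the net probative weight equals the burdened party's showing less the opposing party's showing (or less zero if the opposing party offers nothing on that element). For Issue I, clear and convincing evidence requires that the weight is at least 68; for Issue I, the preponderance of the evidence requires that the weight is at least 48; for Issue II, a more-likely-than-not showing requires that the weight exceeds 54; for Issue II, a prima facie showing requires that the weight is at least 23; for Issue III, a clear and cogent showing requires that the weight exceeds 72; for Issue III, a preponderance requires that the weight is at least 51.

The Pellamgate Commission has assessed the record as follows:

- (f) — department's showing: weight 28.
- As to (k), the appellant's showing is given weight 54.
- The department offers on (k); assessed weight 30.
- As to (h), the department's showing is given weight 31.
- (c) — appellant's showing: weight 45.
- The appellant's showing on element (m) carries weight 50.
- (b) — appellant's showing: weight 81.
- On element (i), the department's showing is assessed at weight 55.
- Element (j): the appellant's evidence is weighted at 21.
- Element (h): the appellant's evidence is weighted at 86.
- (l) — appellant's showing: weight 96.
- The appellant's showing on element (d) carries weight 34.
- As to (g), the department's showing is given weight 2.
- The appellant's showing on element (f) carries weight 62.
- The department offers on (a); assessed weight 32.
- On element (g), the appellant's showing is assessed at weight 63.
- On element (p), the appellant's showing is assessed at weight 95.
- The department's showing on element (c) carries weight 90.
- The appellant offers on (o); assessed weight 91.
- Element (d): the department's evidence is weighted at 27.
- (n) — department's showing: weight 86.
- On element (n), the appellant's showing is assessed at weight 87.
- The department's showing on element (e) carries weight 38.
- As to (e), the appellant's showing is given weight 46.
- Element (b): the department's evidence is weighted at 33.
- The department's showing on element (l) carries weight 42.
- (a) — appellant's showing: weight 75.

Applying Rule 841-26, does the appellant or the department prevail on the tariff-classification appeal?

— Issue I —
Stage I.1 — burden on appellant; standard: the preponderance of the evidence (weight is at least 48).
    (a): 75 − 32 = 43 < 48 [not met]
    (b): 81 − 33 = 48 ≥ 48 [met]
  The appellant does not carry Stage I.1.
The analysis ends at Stage I.1; the department prevails on this issue.
— Issue II —
At Stage II.1 the appellant must meet a more-likely-than-not showing (weight exceeds 54): on (g) the weight is 63 less the opposing 2 gives net 61, which does exceed 54, so (g) meets the standard; on (h) the weight is 86 less the opposing 31 gives net 55, > 54, so (h) meets the standard.
  The appellant carries Stage II.1; the department now bears the burden.
At Stage II.2 the department must meet a more-likely-than-not showing (weight exceeds 54): on (i) the weight is 55, which does exceed 54, so (i) meets the standard.
  All elements met. The burden passes to the appellant.
At Stage II.3 the appellant must meet a prima facie showing (weight is at least 23): on (j) the weight is 21, < 23, so (j) does not meet the standard; on (k) the weight is 54 less the opposing 30 gives net 24, which does reach 23, so (k) meets the standard.
  Stage II.3 not carried; the appellant fails its burden.
So the department prevails on this issue.
— Issue III —
Stage III.1 — burden on appellant; standard: a preponderance (weight is at least 51).
    (l): 96 − 42 = 54 ≥ 51 [met]
    (m): 50 < 51 [not met]
  Stage III.1 not carried; the appellant fails its burden.
So the department prevails on this issue.
Per-issue: Issue I → department; Issue II → department; Issue III → department. The appellant must prevail on at least one issue; overall, the department prevails.

department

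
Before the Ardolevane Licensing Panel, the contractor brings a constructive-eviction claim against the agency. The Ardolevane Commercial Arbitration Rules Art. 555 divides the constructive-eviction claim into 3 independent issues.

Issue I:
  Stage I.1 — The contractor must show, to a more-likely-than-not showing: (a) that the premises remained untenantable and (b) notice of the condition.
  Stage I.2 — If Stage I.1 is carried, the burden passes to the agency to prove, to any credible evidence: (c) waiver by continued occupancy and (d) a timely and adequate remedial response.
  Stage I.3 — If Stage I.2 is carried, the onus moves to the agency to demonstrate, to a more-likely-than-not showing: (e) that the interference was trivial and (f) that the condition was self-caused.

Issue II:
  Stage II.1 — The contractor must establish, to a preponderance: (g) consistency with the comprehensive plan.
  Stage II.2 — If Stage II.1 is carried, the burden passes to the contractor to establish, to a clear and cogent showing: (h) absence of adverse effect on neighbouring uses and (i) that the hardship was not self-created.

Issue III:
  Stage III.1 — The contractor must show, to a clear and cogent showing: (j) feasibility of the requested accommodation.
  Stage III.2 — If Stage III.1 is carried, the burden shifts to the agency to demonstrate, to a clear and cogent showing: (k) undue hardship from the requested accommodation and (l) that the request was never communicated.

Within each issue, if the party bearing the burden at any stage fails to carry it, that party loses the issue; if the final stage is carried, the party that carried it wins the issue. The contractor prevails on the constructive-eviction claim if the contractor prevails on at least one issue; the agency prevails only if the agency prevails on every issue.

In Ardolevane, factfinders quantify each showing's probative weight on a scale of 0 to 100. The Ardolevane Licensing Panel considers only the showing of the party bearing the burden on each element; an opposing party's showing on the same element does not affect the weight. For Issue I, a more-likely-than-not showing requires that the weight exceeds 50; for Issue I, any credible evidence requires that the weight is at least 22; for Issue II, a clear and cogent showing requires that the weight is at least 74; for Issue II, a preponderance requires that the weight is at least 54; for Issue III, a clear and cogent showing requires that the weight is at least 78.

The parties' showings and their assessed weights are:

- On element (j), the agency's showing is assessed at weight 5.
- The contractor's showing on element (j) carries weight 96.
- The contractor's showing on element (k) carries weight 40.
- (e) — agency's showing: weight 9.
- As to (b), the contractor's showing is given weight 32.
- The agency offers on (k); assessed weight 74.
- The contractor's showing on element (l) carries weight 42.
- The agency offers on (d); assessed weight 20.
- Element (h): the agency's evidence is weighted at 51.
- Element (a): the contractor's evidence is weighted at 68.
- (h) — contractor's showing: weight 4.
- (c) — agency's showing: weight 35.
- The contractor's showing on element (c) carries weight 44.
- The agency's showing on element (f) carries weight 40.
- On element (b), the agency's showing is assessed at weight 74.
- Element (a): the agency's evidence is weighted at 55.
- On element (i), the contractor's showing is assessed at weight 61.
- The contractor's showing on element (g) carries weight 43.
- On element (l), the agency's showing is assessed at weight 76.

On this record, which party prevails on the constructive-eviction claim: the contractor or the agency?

— Issue I —
Stage I.1 — burden on contractor; standard: a more-likely-than-not showing (weight exceeds 50).
    (a): 68 (agency's 55 disregarded) > 50 [met]
    (b): 32 (agency's 74 disregarded) ≤ 50 [not met]
  The contractor does not carry Stage I.1.
So the agency prevails on this issue.
— Issue II —
Stage II.1 (contractor, a preponderance, weight is at least 54): (g) 43 < 54 — fails.
  Not every element is met, so the contractor fails to carry Stage II.1.
The agency prevails on this issue.
— Issue III —
Stage III.1 (contractor, a clear and cogent showing, weight is at least 78): (j) 96 (agency's 5 disregarded) ≥ 78 — meets.
  Stage III.1 carried; the burden shifts to the agency.
Stage III.2 (agency, a clear and cogent showing, weight is at least 78): (k) 74 (contractor's 40 disregarded) < 78 — fails; (l) 76 (contractor's 42 disregarded) < 78 — fails.
  The agency does not carry Stage III.2.
The analysis ends at Stage III.2; the contractor prevails on this issue.
Per-issue: Issue I → agency; Issue II → agency; Issue III → contractor. The contractor must prevail on at least one issue; overall, the contractor prevails.

contractor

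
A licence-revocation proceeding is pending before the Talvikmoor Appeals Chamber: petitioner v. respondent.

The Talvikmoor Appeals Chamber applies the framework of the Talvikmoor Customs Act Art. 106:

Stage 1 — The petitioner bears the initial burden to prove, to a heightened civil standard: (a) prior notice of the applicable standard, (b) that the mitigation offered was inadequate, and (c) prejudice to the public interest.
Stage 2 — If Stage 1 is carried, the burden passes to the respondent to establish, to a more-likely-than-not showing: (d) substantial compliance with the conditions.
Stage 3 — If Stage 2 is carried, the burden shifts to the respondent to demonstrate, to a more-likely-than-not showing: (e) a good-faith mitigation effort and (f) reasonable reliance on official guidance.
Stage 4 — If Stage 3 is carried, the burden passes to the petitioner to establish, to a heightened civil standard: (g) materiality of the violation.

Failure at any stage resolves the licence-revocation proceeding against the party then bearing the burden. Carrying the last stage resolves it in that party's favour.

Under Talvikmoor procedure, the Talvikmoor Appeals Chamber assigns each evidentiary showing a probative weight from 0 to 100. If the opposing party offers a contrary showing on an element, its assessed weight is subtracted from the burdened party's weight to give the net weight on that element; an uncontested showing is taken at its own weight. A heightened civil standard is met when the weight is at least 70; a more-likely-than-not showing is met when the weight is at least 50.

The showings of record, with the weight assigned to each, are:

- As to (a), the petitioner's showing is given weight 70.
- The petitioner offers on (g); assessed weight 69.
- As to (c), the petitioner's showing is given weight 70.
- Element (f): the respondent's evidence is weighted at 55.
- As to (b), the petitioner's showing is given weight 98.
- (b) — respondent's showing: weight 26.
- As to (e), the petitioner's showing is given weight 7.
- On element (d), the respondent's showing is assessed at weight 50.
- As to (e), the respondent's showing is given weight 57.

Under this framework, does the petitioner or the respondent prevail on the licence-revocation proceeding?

At Stage 1 the petitioner must meet a heightened civil standard (weight is at least 70): on (a) the weight is 70, ≥ 70, so (a) meets the standard; on (b) the weight is 98 less the opposing 26 gives net 72, ≥ 70, so (b) meets the standard; on (c) the weight is 70, ≥ 70, so (c) meets the standard.
  All elements met. The burden passes to the respondent.
At Stage 2 the respondent must meet a more-likely-than-not showing (weight is at least 50): on (d) the weight is 50, ≥ 50, so (d) meets the standard.
  Stage 2 carried; the burden remains with the respondent.
At Stage 3 the respondent must meet a more-likely-than-not showing (weight is at least 50): on (e) the weight is 57 less the opposing 7 gives net 50, which does reach 50, so (e) meets the standard; on (f) the weight is 55, ≥ 50, so (f) meets the standard.
  Stage 3 carried; the burden shifts to the petitioner.
At Stage 4 the petitioner must meet a heightened civil standard (weight is at least 70): on (g) the weight is 69, which does not reach 70, so (g) does not meet the standard.
  Stage 4 not carried; the petitioner fails its burden.
The respondent prevails.

respondent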